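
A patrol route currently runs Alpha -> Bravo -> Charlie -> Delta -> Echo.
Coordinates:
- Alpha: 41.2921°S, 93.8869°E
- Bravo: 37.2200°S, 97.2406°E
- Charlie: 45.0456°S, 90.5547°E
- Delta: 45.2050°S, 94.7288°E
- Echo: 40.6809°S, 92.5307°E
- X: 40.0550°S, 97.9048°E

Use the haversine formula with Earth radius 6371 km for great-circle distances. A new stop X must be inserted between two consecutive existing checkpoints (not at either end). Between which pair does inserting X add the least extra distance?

Added distance for inserting X between each consecutive pair:
Alpha–Bravo: 149.2 km
Bravo–Charlie: 104.7 km
Charlie–Delta: 1119.0 km
Delta–Echo: 555.3 km
Smallest added distance is 104.7 km, inserting between Bravo and Charlie.

between Bravo and Charlie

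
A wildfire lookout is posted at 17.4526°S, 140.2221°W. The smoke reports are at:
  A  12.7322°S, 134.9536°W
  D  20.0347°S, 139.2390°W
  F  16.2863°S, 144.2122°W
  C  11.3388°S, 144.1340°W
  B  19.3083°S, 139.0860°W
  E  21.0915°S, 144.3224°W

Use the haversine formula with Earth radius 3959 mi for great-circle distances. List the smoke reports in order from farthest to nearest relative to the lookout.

Distance from the lookout at 17.4526°S, 140.2221°W to each:
C 11.3388°S, 144.1340°W: 496.9 mi
A 12.7322°S, 134.9536°W: 479.4 mi
E 21.0915°S, 144.3224°W: 367.0 mi
F 16.2863°S, 144.2122°W: 275.9 mi
D 20.0347°S, 139.2390°W: 189.7 mi
B 19.3083°S, 139.0860°W: 148.3 mi

C, A, E, F, D, B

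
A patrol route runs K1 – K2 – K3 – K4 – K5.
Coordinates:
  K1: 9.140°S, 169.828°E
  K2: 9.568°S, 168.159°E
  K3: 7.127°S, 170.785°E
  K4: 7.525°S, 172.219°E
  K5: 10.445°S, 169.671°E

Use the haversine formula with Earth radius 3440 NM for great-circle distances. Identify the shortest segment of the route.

K3–K4

Leg distances:
K1→K2: 102.2 NM
K2→K3: 214.0 NM
K3→K4: 88.7 NM
K4→K5: 231.4 NM
The shortest leg is K3–K4 at 88.7 NM.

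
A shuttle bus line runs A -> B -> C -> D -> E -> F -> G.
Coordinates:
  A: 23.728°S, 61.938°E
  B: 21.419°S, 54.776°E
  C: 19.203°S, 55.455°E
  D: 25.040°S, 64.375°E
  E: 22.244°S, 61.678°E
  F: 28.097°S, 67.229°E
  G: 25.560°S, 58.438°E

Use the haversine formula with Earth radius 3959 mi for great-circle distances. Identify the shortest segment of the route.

B–C

Leg distances:
A→B: 483.9 mi
B→C: 159.3 mi
C→D: 698.7 mi
D→E: 257.8 mi
E→F: 532.8 mi
F→G: 569.5 mi
The shortest leg is B–C at 159.3 mi.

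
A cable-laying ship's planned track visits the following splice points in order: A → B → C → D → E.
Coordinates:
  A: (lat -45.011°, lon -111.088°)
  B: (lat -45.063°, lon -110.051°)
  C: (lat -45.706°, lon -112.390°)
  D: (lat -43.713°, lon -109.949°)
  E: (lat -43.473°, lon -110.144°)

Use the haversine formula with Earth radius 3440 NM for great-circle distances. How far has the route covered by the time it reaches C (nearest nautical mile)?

Leg distances:
A→B: 44.1 NM  (cumulative 44.1 NM)
B→C: 105.9 NM  (cumulative 150.0 NM)
Cumulative distance at C ≈ 150 NM.

150 NM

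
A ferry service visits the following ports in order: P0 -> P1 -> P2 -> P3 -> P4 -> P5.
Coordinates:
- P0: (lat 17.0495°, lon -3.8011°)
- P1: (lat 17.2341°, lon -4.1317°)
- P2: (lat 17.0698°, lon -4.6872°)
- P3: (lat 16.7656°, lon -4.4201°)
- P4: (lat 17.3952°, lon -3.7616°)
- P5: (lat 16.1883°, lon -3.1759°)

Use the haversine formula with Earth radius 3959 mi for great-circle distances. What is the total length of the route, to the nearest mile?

Leg distances:
P0→P1: 25.3 mi  (cumulative 25.3 mi)
P1→P2: 38.4 mi  (cumulative 63.7 mi)
P2→P3: 27.5 mi  (cumulative 91.1 mi)
P3→P4: 61.5 mi  (cumulative 152.6 mi)
P4→P5: 92.0 mi  (cumulative 244.6 mi)
Total route length ≈ 245 mi.

245 mi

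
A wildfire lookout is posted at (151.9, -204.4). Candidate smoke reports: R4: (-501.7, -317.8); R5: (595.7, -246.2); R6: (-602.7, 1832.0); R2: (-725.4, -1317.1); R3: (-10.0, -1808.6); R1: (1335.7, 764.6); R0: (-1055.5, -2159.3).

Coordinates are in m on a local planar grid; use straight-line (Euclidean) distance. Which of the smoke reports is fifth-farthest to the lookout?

Distance to each, sorted:
R0: 2297.7 m
R6: 2171.7 m
R3: 1612.3 m
R1: 1529.8 m
R2: 1417.0 m
R4: 663.4 m
R5: 445.8 m
The fifth-farthest is R2 at 1417.0 m.

R2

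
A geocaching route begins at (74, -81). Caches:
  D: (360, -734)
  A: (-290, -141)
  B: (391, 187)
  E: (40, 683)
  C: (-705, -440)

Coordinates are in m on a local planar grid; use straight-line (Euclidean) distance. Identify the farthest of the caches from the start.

Distance to each, sorted:
C: 857.7 m
E: 764.8 m
D: 712.9 m
B: 415.1 m
A: 368.9 m
The farthest is C at 857.7 m.

C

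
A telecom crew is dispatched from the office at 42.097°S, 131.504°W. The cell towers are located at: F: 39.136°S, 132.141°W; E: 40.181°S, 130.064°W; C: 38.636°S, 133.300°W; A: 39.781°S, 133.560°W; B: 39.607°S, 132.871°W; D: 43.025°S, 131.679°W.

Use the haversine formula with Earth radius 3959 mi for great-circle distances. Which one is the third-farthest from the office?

A

Distances from the office (42.097°S, 131.504°W):
C: 257.1 mi
F: 207.3 mi
A: 192.7 mi
B: 186.3 mi
E: 152.1 mi
D: 64.7 mi
The third-farthest is A at 192.7 mi.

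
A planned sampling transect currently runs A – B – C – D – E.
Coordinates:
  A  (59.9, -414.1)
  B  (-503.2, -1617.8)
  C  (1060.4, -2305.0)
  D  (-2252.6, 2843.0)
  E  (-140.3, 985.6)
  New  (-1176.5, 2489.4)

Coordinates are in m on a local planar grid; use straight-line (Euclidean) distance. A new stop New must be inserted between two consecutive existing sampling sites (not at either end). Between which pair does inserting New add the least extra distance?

Added distance for inserting New between each consecutive pair:
A–B: 5988.9 m
B–C: 7744.6 m
C–D: 301.3 m
D–E: 146.2 m
Smallest added distance is 146.2 m, inserting between D and E.

between D and E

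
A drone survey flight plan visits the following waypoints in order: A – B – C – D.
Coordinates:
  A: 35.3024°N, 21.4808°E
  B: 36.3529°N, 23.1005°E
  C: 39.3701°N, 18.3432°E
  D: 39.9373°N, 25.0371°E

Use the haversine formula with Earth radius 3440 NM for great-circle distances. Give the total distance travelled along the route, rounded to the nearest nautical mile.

701 NM

Leg distances:
A→B: 101.0 NM  (cumulative 101.0 NM)
B→C: 289.2 NM  (cumulative 390.1 NM)
C→D: 311.2 NM  (cumulative 701.4 NM)
Total route length ≈ 701 NM.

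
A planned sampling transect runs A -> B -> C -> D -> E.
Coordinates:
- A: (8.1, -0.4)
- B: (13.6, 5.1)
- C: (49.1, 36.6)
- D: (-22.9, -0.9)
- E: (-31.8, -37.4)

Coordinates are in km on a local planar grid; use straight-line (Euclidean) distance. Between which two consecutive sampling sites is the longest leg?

C–D

Leg distances:
A→B: 7.8 km
B→C: 47.5 km
C→D: 81.2 km
D→E: 37.6 km
The longest leg is C–D at 81.2 km.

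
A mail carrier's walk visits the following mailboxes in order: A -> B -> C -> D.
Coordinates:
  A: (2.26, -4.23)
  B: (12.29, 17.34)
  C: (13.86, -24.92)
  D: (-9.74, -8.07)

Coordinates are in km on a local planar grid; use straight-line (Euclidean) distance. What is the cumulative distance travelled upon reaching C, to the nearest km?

Leg distances:
A→B: 23.8 km  (cumulative 23.8 km)
B→C: 42.3 km  (cumulative 66.1 km)
Cumulative distance at C ≈ 66 km.

66 km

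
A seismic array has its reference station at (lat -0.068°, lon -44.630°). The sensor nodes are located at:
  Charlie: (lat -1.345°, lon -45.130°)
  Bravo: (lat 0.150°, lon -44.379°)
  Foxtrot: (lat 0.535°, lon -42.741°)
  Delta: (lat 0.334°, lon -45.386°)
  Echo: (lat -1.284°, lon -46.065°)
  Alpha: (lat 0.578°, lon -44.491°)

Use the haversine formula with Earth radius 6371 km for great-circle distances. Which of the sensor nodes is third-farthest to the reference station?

Distance to each, sorted:
Foxtrot: 220.5 km
Echo: 209.1 km
Charlie: 152.5 km
Delta: 95.2 km
Alpha: 73.5 km
Bravo: 37.0 km
The third-farthest is Charlie at 152.5 km.

Charlie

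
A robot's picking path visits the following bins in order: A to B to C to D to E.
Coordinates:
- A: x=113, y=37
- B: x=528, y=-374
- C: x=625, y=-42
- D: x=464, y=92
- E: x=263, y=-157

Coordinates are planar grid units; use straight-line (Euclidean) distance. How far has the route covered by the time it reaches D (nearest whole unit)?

Leg distances:
A→B: 584.1  (cumulative 584.1)
B→C: 345.9  (cumulative 930.0)
C→D: 209.5  (cumulative 1139.4)
Cumulative distance at D ≈ 1139.

1139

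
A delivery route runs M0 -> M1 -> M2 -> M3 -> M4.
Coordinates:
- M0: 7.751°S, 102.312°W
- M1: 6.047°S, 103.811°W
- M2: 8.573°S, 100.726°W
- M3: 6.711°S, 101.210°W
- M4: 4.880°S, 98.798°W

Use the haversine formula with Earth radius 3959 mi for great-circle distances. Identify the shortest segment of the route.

M2–M3

Leg distances:
M0→M1: 156.3 mi
M1→M2: 274.2 mi
M2→M3: 132.9 mi
M3→M4: 208.6 mi
The shortest leg is M2–M3 at 132.9 mi.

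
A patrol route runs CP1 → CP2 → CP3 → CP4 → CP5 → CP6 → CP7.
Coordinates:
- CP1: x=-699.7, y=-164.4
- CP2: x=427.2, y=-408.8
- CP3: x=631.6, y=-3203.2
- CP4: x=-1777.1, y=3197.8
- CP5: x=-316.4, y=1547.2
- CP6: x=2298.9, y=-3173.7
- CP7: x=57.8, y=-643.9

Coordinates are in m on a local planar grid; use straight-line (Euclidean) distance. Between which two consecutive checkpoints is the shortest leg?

CP1–CP2

Leg distances:
CP1→CP2: 1153.1 m
CP2→CP3: 2801.9 m
CP3→CP4: 6839.2 m
CP4→CP5: 2204.1 m
CP5→CP6: 5396.9 m
CP6→CP7: 3379.7 m
The shortest leg is CP1–CP2 at 1153.1 m.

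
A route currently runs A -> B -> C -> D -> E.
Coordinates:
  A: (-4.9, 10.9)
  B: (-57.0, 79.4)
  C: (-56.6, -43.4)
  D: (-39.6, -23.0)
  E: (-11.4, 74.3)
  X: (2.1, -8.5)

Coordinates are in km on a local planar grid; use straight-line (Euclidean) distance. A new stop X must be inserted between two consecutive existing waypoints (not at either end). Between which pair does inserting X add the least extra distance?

between D and E

Added distance for inserting X between each consecutive pair:
A–B: 40.5 km
B–C: 51.4 km
C–D: 85.9 km
D–E: 26.7 km
Smallest added distance is 26.7 km, inserting between D and E.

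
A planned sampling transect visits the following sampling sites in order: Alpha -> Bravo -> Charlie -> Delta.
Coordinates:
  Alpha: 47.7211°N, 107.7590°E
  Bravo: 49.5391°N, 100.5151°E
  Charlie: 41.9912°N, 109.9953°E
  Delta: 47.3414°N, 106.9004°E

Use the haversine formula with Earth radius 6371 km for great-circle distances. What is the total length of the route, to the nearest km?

2326 km

Leg distances:
Alpha→Bravo: 569.2 km  (cumulative 569.2 km)
Bravo→Charlie: 1114.1 km  (cumulative 1683.3 km)
Charlie→Delta: 643.2 km  (cumulative 2326.4 km)
Total route length ≈ 2326 km.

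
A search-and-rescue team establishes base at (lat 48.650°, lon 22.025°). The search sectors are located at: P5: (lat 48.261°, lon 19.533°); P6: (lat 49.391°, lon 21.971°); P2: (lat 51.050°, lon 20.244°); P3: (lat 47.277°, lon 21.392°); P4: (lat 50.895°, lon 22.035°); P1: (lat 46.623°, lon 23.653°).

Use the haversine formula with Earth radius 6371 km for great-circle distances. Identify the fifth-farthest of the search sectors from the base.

P3

Distance to each, sorted:
P2: 295.8 km
P1: 256.3 km
P4: 249.6 km
P5: 188.8 km
P3: 159.8 km
P6: 82.5 km
The fifth-farthest is P3 at 159.8 km.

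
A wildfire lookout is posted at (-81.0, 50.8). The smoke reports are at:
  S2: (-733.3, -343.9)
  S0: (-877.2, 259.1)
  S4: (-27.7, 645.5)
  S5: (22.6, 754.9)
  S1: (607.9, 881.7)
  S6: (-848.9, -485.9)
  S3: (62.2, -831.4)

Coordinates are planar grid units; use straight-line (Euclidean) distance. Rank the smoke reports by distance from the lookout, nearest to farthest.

S4, S5, S2, S0, S3, S6, S1

Computing each straight-line distance from (-81.0, 50.8):
S4 (-27.7, 645.5): 597.1
S5 (22.6, 754.9): 711.7
S2 (-733.3, -343.9): 762.4
S0 (-877.2, 259.1): 823.0
S3 (62.2, -831.4): 893.7
S6 (-848.9, -485.9): 936.9
S1 (607.9, 881.7): 1079.3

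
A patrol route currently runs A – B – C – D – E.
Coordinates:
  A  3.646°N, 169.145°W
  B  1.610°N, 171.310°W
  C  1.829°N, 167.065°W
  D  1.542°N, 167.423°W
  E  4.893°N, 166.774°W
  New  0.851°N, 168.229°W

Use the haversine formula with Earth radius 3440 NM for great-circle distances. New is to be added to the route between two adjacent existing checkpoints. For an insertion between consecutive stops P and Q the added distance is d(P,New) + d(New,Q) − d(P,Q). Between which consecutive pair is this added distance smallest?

between B and C

Added distance for inserting New between each consecutive pair:
A–B: 188.7 NM
B–C: 26.6 NM
C–D: 127.5 NM
D–E: 116.7 NM
Smallest added distance is 26.6 NM, inserting between B and C.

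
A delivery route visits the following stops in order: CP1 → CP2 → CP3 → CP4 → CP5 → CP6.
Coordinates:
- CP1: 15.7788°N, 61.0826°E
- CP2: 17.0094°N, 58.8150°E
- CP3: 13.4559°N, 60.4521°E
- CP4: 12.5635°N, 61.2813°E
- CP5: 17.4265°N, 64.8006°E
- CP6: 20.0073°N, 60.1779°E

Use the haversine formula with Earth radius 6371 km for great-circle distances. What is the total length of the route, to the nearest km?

Leg distances:
CP1→CP2: 277.9 km  (cumulative 277.9 km)
CP2→CP3: 432.4 km  (cumulative 710.3 km)
CP3→CP4: 133.9 km  (cumulative 844.2 km)
CP4→CP5: 659.7 km  (cumulative 1503.8 km)
CP5→CP6: 565.1 km  (cumulative 2068.9 km)
Total route length ≈ 2069 km.

2069 km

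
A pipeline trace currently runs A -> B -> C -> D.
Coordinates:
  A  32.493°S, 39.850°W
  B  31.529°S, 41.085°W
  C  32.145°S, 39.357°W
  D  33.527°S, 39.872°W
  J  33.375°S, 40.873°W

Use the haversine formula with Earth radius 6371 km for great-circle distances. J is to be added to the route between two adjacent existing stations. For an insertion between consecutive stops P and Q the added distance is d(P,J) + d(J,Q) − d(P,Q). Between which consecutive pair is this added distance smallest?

between C and D

Added distance for inserting J between each consecutive pair:
A–B: 184.8 km
B–C: 226.2 km
C–D: 130.3 km
Smallest added distance is 130.3 km, inserting between C and D.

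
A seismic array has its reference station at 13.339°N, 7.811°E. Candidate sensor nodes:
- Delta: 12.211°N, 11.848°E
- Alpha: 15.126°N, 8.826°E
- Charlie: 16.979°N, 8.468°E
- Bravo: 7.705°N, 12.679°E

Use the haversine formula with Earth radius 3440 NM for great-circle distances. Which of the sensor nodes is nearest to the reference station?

Distance to each, sorted:
Alpha: 122.5 NM
Charlie: 221.8 NM
Delta: 245.9 NM
Bravo: 443.8 NM
The nearest is Alpha at 122.5 NM.

Alpha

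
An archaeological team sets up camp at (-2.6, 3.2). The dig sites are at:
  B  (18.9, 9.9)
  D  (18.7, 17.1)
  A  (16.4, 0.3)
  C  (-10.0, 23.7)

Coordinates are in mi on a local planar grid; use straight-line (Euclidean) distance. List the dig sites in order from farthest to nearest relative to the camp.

Computing each straight-line distance from (-2.6, 3.2):
D (18.7, 17.1): 25.4 mi
B (18.9, 9.9): 22.5 mi
C (-10.0, 23.7): 21.8 mi
A (16.4, 0.3): 19.2 mi

D, B, C, A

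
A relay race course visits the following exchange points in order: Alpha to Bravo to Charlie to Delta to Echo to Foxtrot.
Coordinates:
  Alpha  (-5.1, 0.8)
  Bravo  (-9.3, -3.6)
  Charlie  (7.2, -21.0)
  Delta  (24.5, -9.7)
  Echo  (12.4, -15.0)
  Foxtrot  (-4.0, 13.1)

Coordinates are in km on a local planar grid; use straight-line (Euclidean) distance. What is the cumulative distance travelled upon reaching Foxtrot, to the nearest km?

96 km

Leg distances:
Alpha→Bravo: 6.1 km  (cumulative 6.1 km)
Bravo→Charlie: 24.0 km  (cumulative 30.1 km)
Charlie→Delta: 20.7 km  (cumulative 50.7 km)
Delta→Echo: 13.2 km  (cumulative 63.9 km)
Echo→Foxtrot: 32.5 km  (cumulative 96.5 km)
Cumulative distance at Foxtrot ≈ 96 km.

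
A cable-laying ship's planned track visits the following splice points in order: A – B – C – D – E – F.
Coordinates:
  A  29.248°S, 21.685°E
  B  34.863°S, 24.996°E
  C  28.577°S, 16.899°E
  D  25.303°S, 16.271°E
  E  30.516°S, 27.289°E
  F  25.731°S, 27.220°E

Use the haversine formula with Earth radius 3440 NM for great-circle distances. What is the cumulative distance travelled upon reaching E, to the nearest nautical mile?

1798 NM

Leg distances:
A→B: 376.8 NM  (cumulative 376.8 NM)
B→C: 559.5 NM  (cumulative 936.3 NM)
C→D: 199.4 NM  (cumulative 1135.7 NM)
D→E: 662.6 NM  (cumulative 1798.3 NM)
Cumulative distance at E ≈ 1798 NM.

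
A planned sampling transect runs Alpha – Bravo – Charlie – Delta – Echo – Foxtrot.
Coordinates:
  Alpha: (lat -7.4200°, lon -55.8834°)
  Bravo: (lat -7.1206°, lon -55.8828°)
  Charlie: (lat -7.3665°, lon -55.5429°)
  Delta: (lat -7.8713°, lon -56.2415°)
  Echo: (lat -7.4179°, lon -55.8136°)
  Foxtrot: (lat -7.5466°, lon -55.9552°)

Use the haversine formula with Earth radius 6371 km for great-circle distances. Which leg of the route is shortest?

Leg distances:
Alpha→Bravo: 33.3 km
Bravo→Charlie: 46.4 km
Charlie→Delta: 95.3 km
Delta→Echo: 69.0 km
Echo→Foxtrot: 21.2 km
The shortest leg is Echo–Foxtrot at 21.2 km.

Echo–Foxtrot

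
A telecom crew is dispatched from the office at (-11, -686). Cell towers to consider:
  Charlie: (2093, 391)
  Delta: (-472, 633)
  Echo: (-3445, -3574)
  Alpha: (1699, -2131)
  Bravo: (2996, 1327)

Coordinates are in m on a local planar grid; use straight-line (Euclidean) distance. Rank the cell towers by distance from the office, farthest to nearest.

Distances from the office:
Echo (-3445, -3574): 4487.0 m
Bravo (2996, 1327): 3618.6 m
Charlie (2093, 391): 2363.6 m
Alpha (1699, -2131): 2238.8 m
Delta (-472, 633): 1397.2 m

Echo, Bravo, Charlie, Alpha, Delta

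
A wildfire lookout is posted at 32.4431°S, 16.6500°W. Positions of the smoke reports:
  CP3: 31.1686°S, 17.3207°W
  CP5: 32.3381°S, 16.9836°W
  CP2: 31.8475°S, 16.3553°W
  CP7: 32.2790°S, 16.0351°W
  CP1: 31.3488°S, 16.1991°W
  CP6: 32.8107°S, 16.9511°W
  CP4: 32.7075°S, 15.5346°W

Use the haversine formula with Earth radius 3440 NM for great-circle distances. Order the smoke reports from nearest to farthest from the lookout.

Distances from the lookout:
CP5 32.3381°S, 16.9836°W: 18.0 NM
CP6 32.8107°S, 16.9511°W: 26.8 NM
CP7 32.2790°S, 16.0351°W: 32.7 NM
CP2 31.8475°S, 16.3553°W: 38.8 NM
CP4 32.7075°S, 15.5346°W: 58.6 NM
CP1 31.3488°S, 16.1991°W: 69.6 NM
CP3 31.1686°S, 17.3207°W: 83.8 NM

CP5, CP6, CP7, CP2, CP4, CP1, CP3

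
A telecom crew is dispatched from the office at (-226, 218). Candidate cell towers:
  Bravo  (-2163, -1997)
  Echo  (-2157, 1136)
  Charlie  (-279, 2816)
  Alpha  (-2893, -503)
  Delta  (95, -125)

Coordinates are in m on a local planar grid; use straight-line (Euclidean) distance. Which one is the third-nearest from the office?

Charlie

Distance to each, sorted:
Delta: 469.8 m
Echo: 2138.1 m
Charlie: 2598.5 m
Alpha: 2762.7 m
Bravo: 2942.5 m
The third-nearest is Charlie at 2598.5 m.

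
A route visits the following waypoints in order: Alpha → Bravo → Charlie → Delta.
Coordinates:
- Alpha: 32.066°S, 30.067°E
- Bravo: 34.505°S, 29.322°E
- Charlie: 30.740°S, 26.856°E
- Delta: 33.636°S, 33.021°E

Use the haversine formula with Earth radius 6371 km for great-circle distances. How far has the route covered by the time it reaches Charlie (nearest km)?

758 km

Leg distances:
Alpha→Bravo: 279.9 km  (cumulative 279.9 km)
Bravo→Charlie: 478.1 km  (cumulative 758.0 km)
Cumulative distance at Charlie ≈ 758 km.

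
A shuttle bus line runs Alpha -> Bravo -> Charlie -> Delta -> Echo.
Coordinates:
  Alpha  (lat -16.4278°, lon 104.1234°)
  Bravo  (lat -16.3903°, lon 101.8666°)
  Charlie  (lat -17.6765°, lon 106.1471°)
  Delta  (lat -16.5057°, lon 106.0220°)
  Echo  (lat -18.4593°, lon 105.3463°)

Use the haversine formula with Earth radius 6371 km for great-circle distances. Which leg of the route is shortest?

Charlie–Delta

Leg distances:
Alpha→Bravo: 240.8 km
Bravo→Charlie: 477.0 km
Charlie→Delta: 130.9 km
Delta→Echo: 228.7 km
The shortest leg is Charlie–Delta at 130.9 km.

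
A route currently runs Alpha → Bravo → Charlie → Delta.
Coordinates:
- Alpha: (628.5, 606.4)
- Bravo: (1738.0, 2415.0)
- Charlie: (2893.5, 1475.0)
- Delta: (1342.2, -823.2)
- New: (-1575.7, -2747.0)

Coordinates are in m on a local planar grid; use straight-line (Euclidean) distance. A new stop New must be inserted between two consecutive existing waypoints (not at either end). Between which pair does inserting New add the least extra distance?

between Charlie and Delta

Added distance for inserting New between each consecutive pair:
Alpha–Bravo: 8025.2 m
Bravo–Charlie: 10792.6 m
Charlie–Delta: 6870.3 m
Smallest added distance is 6870.3 m, inserting between Charlie and Delta.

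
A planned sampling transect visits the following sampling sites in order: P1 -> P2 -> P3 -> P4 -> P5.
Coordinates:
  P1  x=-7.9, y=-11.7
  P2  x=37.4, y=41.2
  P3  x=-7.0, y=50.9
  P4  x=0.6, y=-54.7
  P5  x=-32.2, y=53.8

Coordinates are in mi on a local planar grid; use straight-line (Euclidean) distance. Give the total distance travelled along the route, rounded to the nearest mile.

334 mi

Leg distances:
P1→P2: 69.6 mi  (cumulative 69.6 mi)
P2→P3: 45.4 mi  (cumulative 115.1 mi)
P3→P4: 105.9 mi  (cumulative 221.0 mi)
P4→P5: 113.3 mi  (cumulative 334.3 mi)
Total route length ≈ 334 mi.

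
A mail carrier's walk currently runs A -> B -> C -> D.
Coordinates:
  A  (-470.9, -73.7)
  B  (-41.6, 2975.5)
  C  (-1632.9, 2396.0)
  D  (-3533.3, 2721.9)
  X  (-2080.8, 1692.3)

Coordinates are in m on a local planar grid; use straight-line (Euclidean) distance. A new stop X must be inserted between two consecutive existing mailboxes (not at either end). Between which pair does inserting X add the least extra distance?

Added distance for inserting X between each consecutive pair:
A–B: 1719.7 m
B–C: 1550.0 m
C–D: 686.4 m
Smallest added distance is 686.4 m, inserting between C and D.

between C and D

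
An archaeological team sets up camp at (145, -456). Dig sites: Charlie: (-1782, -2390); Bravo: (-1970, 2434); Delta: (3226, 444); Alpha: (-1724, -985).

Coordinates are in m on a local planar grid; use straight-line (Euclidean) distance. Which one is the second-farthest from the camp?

Distances from the camp ((145, -456)):
Bravo: 3581.2 m
Delta: 3209.8 m
Charlie: 2730.1 m
Alpha: 1942.4 m
The second-farthest is Delta at 3209.8 m.

Delta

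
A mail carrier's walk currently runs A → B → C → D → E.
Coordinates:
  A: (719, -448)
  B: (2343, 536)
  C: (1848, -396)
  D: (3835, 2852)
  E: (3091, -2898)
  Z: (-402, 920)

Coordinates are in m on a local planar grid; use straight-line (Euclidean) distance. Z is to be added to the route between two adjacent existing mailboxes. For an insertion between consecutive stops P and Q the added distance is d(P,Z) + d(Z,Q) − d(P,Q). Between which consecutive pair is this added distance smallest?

Added distance for inserting Z between each consecutive pair:
A–B: 2641.5 m
B–C: 4323.0 m
C–D: 3455.7 m
D–E: 4033.5 m
Smallest added distance is 2641.5 m, inserting between A and B.

between A and B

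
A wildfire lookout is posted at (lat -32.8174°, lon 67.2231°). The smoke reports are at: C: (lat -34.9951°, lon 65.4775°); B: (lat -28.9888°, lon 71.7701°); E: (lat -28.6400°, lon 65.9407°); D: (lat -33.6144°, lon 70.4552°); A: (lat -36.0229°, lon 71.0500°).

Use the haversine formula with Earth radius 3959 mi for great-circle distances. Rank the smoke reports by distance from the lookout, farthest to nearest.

Distance from the lookout at (lat -32.8174°, lon 67.2231°) to each:
B (lat -28.9888°, lon 71.7701°): 377.6 mi
A (lat -36.0229°, lon 71.0500°): 310.8 mi
E (lat -28.6400°, lon 65.9407°): 298.5 mi
D (lat -33.6144°, lon 70.4552°): 194.8 mi
C (lat -34.9951°, lon 65.4775°): 180.7 mi

B, A, E, D, C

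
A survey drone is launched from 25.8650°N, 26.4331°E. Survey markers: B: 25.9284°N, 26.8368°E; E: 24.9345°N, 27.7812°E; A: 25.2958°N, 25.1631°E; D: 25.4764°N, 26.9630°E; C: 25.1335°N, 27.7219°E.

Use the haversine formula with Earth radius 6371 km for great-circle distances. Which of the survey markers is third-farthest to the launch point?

Distances from the launch point (25.8650°N, 26.4331°E):
E: 170.4 km
C: 152.8 km
A: 142.2 km
D: 68.5 km
B: 41.0 km
The third-farthest is A at 142.2 km.

A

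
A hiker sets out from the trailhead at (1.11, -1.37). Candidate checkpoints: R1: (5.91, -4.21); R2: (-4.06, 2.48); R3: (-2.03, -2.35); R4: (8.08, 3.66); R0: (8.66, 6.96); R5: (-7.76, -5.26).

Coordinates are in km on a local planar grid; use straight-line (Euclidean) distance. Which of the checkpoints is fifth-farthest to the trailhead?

R1

Distance to each, sorted:
R0: 11.2 km
R5: 9.7 km
R4: 8.6 km
R2: 6.4 km
R1: 5.6 km
R3: 3.3 km
The fifth-farthest is R1 at 5.6 km.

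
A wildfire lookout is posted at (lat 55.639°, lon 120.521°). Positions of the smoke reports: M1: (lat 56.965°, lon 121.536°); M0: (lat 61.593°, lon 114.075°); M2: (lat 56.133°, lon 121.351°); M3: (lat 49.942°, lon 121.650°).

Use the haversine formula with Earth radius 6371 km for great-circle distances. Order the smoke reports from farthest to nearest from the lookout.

M0, M3, M1, M2

Distance from the lookout at (lat 55.639°, lon 120.521°) to each:
M0 (lat 61.593°, lon 114.075°): 759.2 km
M3 (lat 49.942°, lon 121.650°): 638.0 km
M1 (lat 56.965°, lon 121.536°): 160.2 km
M2 (lat 56.133°, lon 121.351°): 75.5 km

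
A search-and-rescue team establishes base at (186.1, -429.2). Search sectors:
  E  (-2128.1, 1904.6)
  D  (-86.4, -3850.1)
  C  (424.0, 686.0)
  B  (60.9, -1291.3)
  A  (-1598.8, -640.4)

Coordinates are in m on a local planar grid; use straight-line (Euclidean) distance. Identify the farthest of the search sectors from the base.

D

Distances from the base ((186.1, -429.2)):
D: 3431.7 m
E: 3286.7 m
A: 1797.4 m
C: 1140.3 m
B: 871.1 m
The farthest is D at 3431.7 m.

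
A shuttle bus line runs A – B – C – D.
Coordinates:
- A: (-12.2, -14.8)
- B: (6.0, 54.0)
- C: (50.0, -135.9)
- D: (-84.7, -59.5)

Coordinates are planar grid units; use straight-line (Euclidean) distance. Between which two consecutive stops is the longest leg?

B–C

Leg distances:
A→B: 71.2
B→C: 194.9
C→D: 154.9
The longest leg is B–C at 194.9.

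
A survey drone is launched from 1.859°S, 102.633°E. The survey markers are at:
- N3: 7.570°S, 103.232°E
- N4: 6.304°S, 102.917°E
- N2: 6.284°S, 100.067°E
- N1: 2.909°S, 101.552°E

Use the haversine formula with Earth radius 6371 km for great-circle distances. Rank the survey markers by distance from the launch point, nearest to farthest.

Computing each great-circle distance from 1.859°S, 102.633°E:
N1 2.909°S, 101.552°E: 167.5 km
N4 6.304°S, 102.917°E: 495.3 km
N2 6.284°S, 100.067°E: 568.4 km
N3 7.570°S, 103.232°E: 638.5 km

N1, N4, N2, N3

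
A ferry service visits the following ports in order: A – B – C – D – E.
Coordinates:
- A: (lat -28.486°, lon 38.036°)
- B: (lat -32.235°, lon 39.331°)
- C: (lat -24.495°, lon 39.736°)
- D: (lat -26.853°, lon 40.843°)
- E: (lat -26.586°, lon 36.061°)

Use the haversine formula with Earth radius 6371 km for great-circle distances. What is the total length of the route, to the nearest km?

Leg distances:
A→B: 435.0 km  (cumulative 435.0 km)
B→C: 861.6 km  (cumulative 1296.5 km)
C→D: 284.7 km  (cumulative 1581.2 km)
D→E: 475.9 km  (cumulative 2057.1 km)
Total route length ≈ 2057 km.

2057 km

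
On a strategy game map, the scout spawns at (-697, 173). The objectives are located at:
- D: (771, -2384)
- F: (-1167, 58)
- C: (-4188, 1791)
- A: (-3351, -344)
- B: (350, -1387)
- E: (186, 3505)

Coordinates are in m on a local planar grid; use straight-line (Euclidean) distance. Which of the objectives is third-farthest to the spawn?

Distances from the spawn ((-697, 173)):
C: 3847.7 m
E: 3447.0 m
D: 2948.4 m
A: 2703.9 m
B: 1878.8 m
F: 483.9 m
The third-farthest is D at 2948.4 m.

D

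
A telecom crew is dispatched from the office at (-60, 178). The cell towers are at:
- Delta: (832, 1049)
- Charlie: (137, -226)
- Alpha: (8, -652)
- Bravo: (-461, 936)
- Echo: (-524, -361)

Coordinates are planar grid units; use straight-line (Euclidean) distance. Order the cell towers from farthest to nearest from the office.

Delta, Bravo, Alpha, Echo, Charlie

Computing each straight-line distance from (-60, 178):
Delta (832, 1049): 1246.7
Bravo (-461, 936): 857.5
Alpha (8, -652): 832.8
Echo (-524, -361): 711.2
Charlie (137, -226): 449.5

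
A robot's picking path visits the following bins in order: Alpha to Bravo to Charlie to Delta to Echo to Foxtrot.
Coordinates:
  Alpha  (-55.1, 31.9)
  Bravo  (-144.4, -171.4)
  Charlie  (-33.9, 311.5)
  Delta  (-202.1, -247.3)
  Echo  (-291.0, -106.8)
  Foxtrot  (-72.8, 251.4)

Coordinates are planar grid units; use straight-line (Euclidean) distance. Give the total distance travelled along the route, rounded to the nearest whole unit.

1887

Leg distances:
Alpha→Bravo: 222.0  (cumulative 222.0)
Bravo→Charlie: 495.4  (cumulative 717.4)
Charlie→Delta: 583.6  (cumulative 1301.0)
Delta→Echo: 166.3  (cumulative 1467.3)
Echo→Foxtrot: 419.4  (cumulative 1886.7)
Total route length ≈ 1887.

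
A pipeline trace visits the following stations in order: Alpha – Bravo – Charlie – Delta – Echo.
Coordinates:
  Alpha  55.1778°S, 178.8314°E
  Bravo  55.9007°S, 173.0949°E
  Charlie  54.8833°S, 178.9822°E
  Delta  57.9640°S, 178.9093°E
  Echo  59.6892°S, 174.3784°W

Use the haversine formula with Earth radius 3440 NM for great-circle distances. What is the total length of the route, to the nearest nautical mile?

Leg distances:
Alpha→Bravo: 199.6 NM  (cumulative 199.6 NM)
Bravo→Charlie: 209.8 NM  (cumulative 409.4 NM)
Charlie→Delta: 185.0 NM  (cumulative 594.3 NM)
Delta→Echo: 232.8 NM  (cumulative 827.1 NM)
Total route length ≈ 827 NM.

827 NM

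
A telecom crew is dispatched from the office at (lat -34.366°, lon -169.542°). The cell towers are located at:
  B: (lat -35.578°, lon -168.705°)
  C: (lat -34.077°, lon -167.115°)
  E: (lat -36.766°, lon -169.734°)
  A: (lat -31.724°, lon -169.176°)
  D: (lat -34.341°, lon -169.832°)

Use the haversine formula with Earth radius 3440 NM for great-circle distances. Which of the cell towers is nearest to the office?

D

Distance to each, sorted:
D: 14.5 NM
B: 83.6 NM
C: 121.7 NM
E: 144.4 NM
A: 159.7 NM
The nearest is D at 14.5 NM.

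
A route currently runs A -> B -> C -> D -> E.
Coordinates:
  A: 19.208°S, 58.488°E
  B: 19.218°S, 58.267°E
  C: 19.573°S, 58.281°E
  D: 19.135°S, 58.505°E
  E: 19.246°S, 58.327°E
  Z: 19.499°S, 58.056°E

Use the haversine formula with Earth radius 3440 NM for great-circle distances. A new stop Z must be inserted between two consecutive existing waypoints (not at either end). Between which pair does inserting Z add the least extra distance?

between B and C

Added distance for inserting Z between each consecutive pair:
A–B: 38.2 NM
B–C: 12.8 NM
C–D: 17.8 NM
D–E: 43.0 NM
Smallest added distance is 12.8 NM, inserting between B and C.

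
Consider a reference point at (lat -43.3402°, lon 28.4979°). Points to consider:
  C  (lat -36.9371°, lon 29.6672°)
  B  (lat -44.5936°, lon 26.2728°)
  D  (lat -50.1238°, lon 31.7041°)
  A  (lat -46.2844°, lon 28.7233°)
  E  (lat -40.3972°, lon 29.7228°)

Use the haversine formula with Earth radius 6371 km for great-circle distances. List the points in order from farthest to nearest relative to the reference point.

D, C, E, A, B

Distance from the reference point at (lat -43.3402°, lon 28.4979°) to each:
D (lat -50.1238°, lon 31.7041°): 792.7 km
C (lat -36.9371°, lon 29.6672°): 718.9 km
E (lat -40.3972°, lon 29.7228°): 342.6 km
A (lat -46.2844°, lon 28.7233°): 327.9 km
B (lat -44.5936°, lon 26.2728°): 226.1 km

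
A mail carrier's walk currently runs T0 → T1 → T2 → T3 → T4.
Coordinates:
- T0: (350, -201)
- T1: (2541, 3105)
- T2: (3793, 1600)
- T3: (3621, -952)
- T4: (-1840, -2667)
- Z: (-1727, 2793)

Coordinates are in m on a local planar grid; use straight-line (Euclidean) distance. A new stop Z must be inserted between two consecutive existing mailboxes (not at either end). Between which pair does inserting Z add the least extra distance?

between T0 and T1

Added distance for inserting Z between each consecutive pair:
T0–T1: 3957.2 m
T1–T2: 7969.2 m
T2–T3: 9618.5 m
T3–T4: 6266.1 m
Smallest added distance is 3957.2 m, inserting between T0 and T1.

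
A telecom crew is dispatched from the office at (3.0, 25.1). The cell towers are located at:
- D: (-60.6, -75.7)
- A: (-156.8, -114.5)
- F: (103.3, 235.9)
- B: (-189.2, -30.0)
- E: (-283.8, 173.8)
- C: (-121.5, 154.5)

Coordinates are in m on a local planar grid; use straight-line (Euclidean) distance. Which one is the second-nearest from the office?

Distance to each, sorted:
D: 119.2 m
C: 179.6 m
B: 199.9 m
A: 212.2 m
F: 233.4 m
E: 323.1 m
The second-nearest is C at 179.6 m.

C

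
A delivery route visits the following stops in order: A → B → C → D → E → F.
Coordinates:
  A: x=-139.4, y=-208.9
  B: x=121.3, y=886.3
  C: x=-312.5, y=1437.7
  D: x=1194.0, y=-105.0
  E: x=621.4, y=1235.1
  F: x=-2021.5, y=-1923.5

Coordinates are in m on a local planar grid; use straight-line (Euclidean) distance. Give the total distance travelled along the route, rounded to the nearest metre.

9559 m

Leg distances:
A→B: 1125.8 m  (cumulative 1125.8 m)
B→C: 701.6 m  (cumulative 1827.4 m)
C→D: 2156.3 m  (cumulative 3983.6 m)
D→E: 1457.3 m  (cumulative 5441.0 m)
E→F: 4118.5 m  (cumulative 9559.4 m)
Total route length ≈ 9559 m.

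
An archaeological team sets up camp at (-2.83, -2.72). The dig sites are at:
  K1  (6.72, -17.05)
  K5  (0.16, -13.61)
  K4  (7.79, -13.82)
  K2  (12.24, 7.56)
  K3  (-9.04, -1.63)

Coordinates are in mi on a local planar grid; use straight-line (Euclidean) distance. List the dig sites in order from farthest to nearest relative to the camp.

Distance from the camp at (-2.83, -2.72) to each:
K2 (12.24, 7.56): 18.2 mi
K1 (6.72, -17.05): 17.2 mi
K4 (7.79, -13.82): 15.4 mi
K5 (0.16, -13.61): 11.3 mi
K3 (-9.04, -1.63): 6.3 mi

K2, K1, K4, K5, K3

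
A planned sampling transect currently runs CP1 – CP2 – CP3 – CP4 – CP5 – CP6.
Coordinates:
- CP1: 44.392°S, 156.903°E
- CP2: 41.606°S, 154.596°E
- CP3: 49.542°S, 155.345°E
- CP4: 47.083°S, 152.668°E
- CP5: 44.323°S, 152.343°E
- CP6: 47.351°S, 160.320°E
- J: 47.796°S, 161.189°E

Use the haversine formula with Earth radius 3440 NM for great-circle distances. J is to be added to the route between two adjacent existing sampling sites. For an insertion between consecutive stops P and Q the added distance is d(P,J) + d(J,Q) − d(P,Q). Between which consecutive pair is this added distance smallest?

Added distance for inserting J between each consecutive pair:
CP1–CP2: 541.5 NM
CP2–CP3: 242.5 NM
CP3–CP4: 420.5 NM
CP4–CP5: 605.3 NM
CP5–CP6: 87.5 NM
Smallest added distance is 87.5 NM, inserting between CP5 and CP6.

between CP5 and CP6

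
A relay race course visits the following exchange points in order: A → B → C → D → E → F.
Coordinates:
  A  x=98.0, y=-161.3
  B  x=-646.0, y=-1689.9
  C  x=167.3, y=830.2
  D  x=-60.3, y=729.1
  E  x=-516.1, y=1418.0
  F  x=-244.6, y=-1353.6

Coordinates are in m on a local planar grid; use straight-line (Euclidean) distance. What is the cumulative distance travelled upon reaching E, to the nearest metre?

5423 m

Leg distances:
A→B: 1700.0 m  (cumulative 1700.0 m)
B→C: 2648.1 m  (cumulative 4348.1 m)
C→D: 249.0 m  (cumulative 4597.2 m)
D→E: 826.0 m  (cumulative 5423.2 m)
Cumulative distance at E ≈ 5423 m.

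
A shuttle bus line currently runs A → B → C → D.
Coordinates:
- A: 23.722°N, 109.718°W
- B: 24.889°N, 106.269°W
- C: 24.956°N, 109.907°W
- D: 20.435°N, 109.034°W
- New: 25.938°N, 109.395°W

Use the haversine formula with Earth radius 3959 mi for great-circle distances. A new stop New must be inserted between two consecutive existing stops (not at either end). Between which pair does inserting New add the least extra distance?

Added distance for inserting New between each consecutive pair:
A–B: 130.9 mi
B–C: 55.1 mi
C–D: 138.6 mi
Smallest added distance is 55.1 mi, inserting between B and C.

between B and C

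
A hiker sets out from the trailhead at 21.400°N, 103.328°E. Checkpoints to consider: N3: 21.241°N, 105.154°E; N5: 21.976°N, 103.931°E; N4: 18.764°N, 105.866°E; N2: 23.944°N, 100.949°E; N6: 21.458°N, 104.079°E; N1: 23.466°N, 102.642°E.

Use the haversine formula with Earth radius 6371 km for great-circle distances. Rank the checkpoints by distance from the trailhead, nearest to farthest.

Distances from the trailhead:
N6 21.458°N, 104.079°E: 78.0 km
N5 21.976°N, 103.931°E: 89.4 km
N3 21.241°N, 105.154°E: 190.0 km
N1 23.466°N, 102.642°E: 240.3 km
N2 23.944°N, 100.949°E: 373.6 km
N4 18.764°N, 105.866°E: 395.2 km

N6, N5, N3, N1, N2, N4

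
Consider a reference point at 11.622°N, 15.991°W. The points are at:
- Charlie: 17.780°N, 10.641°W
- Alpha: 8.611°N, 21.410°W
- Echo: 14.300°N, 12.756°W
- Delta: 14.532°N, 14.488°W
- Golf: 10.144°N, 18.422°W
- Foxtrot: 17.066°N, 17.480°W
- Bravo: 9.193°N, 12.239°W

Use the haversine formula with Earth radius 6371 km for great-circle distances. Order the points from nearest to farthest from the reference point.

Golf, Delta, Echo, Bravo, Foxtrot, Alpha, Charlie

Distances from the reference point:
Golf 10.144°N, 18.422°W: 312.2 km
Delta 14.532°N, 14.488°W: 362.2 km
Echo 14.300°N, 12.756°W: 459.9 km
Bravo 9.193°N, 12.239°W: 491.2 km
Foxtrot 17.066°N, 17.480°W: 626.2 km
Alpha 8.611°N, 21.410°W: 681.1 km
Charlie 17.780°N, 10.641°W: 894.2 km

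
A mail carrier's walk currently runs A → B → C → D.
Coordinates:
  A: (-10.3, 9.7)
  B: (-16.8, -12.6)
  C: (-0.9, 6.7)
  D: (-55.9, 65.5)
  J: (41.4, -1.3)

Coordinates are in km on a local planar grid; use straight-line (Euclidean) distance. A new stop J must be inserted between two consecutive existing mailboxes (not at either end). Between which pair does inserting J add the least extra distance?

Added distance for inserting J between each consecutive pair:
A–B: 88.9 km
B–C: 77.3 km
C–D: 80.6 km
Smallest added distance is 77.3 km, inserting between B and C.

between B and C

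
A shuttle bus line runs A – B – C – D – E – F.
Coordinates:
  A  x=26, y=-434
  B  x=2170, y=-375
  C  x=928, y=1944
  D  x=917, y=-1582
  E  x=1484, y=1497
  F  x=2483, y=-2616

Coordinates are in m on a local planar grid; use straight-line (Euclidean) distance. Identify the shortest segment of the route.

A–B

Leg distances:
A→B: 2144.8 m
B→C: 2630.7 m
C→D: 3526.0 m
D→E: 3130.8 m
E→F: 4232.6 m
The shortest leg is A–B at 2144.8 m.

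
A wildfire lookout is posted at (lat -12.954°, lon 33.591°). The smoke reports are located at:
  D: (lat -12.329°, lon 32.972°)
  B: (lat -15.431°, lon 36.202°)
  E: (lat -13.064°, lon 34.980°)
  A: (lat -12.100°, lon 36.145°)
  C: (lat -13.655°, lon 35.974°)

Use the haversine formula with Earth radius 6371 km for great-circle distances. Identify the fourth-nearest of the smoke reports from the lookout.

Distance to each, sorted:
D: 96.6 km
E: 151.0 km
C: 269.4 km
A: 293.0 km
B: 393.8 km
The fourth-nearest is A at 293.0 km.

A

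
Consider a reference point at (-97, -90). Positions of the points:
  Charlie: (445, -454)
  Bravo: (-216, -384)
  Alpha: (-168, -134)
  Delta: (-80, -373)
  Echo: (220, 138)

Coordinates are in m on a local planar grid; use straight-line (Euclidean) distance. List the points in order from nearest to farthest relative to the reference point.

Alpha, Delta, Bravo, Echo, Charlie

Distances from the reference point:
Alpha (-168, -134): 83.5 m
Delta (-80, -373): 283.5 m
Bravo (-216, -384): 317.2 m
Echo (220, 138): 390.5 m
Charlie (445, -454): 652.9 m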